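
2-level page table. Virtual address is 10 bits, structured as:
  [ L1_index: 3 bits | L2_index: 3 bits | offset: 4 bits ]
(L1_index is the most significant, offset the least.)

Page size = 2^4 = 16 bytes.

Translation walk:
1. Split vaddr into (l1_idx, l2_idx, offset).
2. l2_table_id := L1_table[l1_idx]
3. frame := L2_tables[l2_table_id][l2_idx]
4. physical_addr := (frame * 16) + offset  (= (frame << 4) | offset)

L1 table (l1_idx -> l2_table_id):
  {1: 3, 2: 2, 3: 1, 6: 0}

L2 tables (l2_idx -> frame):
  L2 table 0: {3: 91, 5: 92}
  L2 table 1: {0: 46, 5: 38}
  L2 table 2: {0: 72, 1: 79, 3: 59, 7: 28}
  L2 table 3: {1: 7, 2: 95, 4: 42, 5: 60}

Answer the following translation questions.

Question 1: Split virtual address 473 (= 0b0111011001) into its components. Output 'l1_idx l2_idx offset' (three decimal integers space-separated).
Answer: 3 5 9

Derivation:
vaddr = 473 = 0b0111011001
  top 3 bits -> l1_idx = 3
  next 3 bits -> l2_idx = 5
  bottom 4 bits -> offset = 9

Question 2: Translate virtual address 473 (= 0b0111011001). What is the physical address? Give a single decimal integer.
Answer: 617

Derivation:
vaddr = 473 = 0b0111011001
Split: l1_idx=3, l2_idx=5, offset=9
L1[3] = 1
L2[1][5] = 38
paddr = 38 * 16 + 9 = 617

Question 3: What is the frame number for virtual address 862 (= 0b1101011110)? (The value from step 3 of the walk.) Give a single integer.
Answer: 92

Derivation:
vaddr = 862: l1_idx=6, l2_idx=5
L1[6] = 0; L2[0][5] = 92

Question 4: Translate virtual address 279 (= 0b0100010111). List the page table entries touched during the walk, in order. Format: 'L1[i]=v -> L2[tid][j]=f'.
vaddr = 279 = 0b0100010111
Split: l1_idx=2, l2_idx=1, offset=7

Answer: L1[2]=2 -> L2[2][1]=79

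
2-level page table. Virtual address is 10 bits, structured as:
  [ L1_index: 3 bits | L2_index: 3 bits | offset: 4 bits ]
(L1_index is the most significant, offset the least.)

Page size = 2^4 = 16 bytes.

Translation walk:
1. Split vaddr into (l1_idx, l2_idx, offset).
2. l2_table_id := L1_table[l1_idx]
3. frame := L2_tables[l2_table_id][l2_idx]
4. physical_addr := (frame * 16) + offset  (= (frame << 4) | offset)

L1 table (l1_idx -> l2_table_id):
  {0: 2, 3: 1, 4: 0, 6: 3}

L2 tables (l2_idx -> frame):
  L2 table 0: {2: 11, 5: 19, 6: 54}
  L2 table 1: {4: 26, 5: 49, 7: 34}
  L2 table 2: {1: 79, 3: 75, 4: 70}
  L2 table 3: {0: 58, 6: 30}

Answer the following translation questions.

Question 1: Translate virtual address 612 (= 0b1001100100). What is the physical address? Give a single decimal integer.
vaddr = 612 = 0b1001100100
Split: l1_idx=4, l2_idx=6, offset=4
L1[4] = 0
L2[0][6] = 54
paddr = 54 * 16 + 4 = 868

Answer: 868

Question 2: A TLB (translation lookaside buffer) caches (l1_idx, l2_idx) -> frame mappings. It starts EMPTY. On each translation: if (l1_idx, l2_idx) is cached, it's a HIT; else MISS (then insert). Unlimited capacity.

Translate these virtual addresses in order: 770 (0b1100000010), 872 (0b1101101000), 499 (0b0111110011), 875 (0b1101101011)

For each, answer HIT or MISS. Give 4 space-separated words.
Answer: MISS MISS MISS HIT

Derivation:
vaddr=770: (6,0) not in TLB -> MISS, insert
vaddr=872: (6,6) not in TLB -> MISS, insert
vaddr=499: (3,7) not in TLB -> MISS, insert
vaddr=875: (6,6) in TLB -> HIT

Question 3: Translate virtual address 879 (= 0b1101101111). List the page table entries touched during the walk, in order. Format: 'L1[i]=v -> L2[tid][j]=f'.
Answer: L1[6]=3 -> L2[3][6]=30

Derivation:
vaddr = 879 = 0b1101101111
Split: l1_idx=6, l2_idx=6, offset=15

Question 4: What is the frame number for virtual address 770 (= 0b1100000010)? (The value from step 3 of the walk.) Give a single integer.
Answer: 58

Derivation:
vaddr = 770: l1_idx=6, l2_idx=0
L1[6] = 3; L2[3][0] = 58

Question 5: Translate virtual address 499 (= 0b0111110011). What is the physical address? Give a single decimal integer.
Answer: 547

Derivation:
vaddr = 499 = 0b0111110011
Split: l1_idx=3, l2_idx=7, offset=3
L1[3] = 1
L2[1][7] = 34
paddr = 34 * 16 + 3 = 547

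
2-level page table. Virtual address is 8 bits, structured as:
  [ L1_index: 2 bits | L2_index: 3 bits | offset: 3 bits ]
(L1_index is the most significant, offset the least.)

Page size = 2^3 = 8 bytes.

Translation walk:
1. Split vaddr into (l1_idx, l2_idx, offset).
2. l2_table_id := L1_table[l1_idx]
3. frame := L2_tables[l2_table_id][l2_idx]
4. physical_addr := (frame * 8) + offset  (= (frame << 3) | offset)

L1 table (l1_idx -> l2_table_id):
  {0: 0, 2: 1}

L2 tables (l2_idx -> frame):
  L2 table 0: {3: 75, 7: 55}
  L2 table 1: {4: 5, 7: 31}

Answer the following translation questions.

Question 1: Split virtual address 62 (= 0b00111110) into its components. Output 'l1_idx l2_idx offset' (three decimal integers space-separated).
Answer: 0 7 6

Derivation:
vaddr = 62 = 0b00111110
  top 2 bits -> l1_idx = 0
  next 3 bits -> l2_idx = 7
  bottom 3 bits -> offset = 6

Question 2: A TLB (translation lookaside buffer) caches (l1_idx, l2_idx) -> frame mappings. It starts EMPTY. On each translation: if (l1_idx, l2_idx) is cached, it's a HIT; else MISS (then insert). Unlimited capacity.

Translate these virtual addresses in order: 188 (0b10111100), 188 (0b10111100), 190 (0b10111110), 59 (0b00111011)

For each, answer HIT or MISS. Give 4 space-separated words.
vaddr=188: (2,7) not in TLB -> MISS, insert
vaddr=188: (2,7) in TLB -> HIT
vaddr=190: (2,7) in TLB -> HIT
vaddr=59: (0,7) not in TLB -> MISS, insert

Answer: MISS HIT HIT MISS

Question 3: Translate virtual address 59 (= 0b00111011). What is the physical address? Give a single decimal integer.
Answer: 443

Derivation:
vaddr = 59 = 0b00111011
Split: l1_idx=0, l2_idx=7, offset=3
L1[0] = 0
L2[0][7] = 55
paddr = 55 * 8 + 3 = 443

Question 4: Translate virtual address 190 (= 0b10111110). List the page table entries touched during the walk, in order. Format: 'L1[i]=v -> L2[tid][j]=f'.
Answer: L1[2]=1 -> L2[1][7]=31

Derivation:
vaddr = 190 = 0b10111110
Split: l1_idx=2, l2_idx=7, offset=6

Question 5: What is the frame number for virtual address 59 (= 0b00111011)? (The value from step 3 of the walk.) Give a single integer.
vaddr = 59: l1_idx=0, l2_idx=7
L1[0] = 0; L2[0][7] = 55

Answer: 55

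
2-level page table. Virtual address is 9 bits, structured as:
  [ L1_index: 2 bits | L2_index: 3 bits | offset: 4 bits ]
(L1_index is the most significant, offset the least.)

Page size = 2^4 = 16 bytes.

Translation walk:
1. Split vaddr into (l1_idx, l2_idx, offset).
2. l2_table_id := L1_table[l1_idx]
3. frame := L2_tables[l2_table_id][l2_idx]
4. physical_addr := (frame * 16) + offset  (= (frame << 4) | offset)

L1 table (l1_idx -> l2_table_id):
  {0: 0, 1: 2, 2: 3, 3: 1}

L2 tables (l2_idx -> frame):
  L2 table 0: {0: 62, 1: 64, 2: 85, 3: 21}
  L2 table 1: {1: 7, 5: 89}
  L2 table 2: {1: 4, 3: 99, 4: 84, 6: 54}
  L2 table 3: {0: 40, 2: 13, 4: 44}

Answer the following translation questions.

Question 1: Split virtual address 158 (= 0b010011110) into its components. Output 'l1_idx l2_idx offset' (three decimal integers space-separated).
Answer: 1 1 14

Derivation:
vaddr = 158 = 0b010011110
  top 2 bits -> l1_idx = 1
  next 3 bits -> l2_idx = 1
  bottom 4 bits -> offset = 14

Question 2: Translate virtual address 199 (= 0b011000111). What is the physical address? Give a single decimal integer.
vaddr = 199 = 0b011000111
Split: l1_idx=1, l2_idx=4, offset=7
L1[1] = 2
L2[2][4] = 84
paddr = 84 * 16 + 7 = 1351

Answer: 1351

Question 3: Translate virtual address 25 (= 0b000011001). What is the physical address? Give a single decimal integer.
Answer: 1033

Derivation:
vaddr = 25 = 0b000011001
Split: l1_idx=0, l2_idx=1, offset=9
L1[0] = 0
L2[0][1] = 64
paddr = 64 * 16 + 9 = 1033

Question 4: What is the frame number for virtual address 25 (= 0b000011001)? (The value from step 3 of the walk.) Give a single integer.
Answer: 64

Derivation:
vaddr = 25: l1_idx=0, l2_idx=1
L1[0] = 0; L2[0][1] = 64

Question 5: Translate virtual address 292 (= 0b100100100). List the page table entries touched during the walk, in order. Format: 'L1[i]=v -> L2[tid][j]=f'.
Answer: L1[2]=3 -> L2[3][2]=13

Derivation:
vaddr = 292 = 0b100100100
Split: l1_idx=2, l2_idx=2, offset=4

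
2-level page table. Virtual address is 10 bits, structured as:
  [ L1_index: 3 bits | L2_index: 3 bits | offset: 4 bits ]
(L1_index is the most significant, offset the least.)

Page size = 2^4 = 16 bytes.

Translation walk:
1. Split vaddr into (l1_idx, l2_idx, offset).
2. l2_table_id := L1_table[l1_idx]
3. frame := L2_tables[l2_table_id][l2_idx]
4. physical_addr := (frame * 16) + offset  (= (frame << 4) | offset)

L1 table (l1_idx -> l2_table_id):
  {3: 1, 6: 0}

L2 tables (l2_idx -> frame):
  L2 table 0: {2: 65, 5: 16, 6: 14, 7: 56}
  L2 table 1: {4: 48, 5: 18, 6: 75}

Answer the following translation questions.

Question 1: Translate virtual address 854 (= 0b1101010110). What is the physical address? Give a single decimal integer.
vaddr = 854 = 0b1101010110
Split: l1_idx=6, l2_idx=5, offset=6
L1[6] = 0
L2[0][5] = 16
paddr = 16 * 16 + 6 = 262

Answer: 262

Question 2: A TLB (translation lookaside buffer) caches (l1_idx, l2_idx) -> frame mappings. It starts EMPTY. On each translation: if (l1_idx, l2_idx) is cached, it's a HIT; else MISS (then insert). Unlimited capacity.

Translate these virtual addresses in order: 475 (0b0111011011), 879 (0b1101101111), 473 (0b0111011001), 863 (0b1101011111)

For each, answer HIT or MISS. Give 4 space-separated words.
Answer: MISS MISS HIT MISS

Derivation:
vaddr=475: (3,5) not in TLB -> MISS, insert
vaddr=879: (6,6) not in TLB -> MISS, insert
vaddr=473: (3,5) in TLB -> HIT
vaddr=863: (6,5) not in TLB -> MISS, insert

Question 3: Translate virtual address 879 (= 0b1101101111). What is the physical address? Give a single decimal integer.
Answer: 239

Derivation:
vaddr = 879 = 0b1101101111
Split: l1_idx=6, l2_idx=6, offset=15
L1[6] = 0
L2[0][6] = 14
paddr = 14 * 16 + 15 = 239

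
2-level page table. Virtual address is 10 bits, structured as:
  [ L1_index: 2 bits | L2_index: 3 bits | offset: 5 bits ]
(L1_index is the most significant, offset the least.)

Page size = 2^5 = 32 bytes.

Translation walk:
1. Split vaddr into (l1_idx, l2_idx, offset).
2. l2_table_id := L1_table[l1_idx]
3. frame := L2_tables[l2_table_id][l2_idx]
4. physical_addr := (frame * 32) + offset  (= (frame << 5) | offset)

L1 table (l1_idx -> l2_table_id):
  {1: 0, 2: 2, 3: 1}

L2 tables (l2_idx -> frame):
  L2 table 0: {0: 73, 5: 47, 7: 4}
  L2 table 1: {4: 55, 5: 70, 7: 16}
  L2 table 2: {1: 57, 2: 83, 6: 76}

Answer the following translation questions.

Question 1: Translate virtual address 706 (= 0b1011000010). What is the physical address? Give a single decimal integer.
Answer: 2434

Derivation:
vaddr = 706 = 0b1011000010
Split: l1_idx=2, l2_idx=6, offset=2
L1[2] = 2
L2[2][6] = 76
paddr = 76 * 32 + 2 = 2434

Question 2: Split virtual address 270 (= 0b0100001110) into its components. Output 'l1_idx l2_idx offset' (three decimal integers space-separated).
Answer: 1 0 14

Derivation:
vaddr = 270 = 0b0100001110
  top 2 bits -> l1_idx = 1
  next 3 bits -> l2_idx = 0
  bottom 5 bits -> offset = 14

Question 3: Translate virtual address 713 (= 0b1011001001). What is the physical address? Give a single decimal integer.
vaddr = 713 = 0b1011001001
Split: l1_idx=2, l2_idx=6, offset=9
L1[2] = 2
L2[2][6] = 76
paddr = 76 * 32 + 9 = 2441

Answer: 2441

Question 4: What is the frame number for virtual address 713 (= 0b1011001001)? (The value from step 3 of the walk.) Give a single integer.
vaddr = 713: l1_idx=2, l2_idx=6
L1[2] = 2; L2[2][6] = 76

Answer: 76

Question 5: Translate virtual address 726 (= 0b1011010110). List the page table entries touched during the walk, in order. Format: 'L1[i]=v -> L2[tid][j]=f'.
Answer: L1[2]=2 -> L2[2][6]=76

Derivation:
vaddr = 726 = 0b1011010110
Split: l1_idx=2, l2_idx=6, offset=22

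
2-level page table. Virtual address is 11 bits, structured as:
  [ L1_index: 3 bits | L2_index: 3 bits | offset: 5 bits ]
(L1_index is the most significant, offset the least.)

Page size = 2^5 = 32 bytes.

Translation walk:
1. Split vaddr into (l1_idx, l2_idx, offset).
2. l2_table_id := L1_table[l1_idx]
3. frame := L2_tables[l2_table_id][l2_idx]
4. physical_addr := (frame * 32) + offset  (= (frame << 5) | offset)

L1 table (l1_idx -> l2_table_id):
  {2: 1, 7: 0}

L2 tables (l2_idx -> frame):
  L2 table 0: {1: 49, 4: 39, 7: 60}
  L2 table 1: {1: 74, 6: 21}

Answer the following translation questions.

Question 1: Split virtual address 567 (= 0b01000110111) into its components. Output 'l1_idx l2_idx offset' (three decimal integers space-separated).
vaddr = 567 = 0b01000110111
  top 3 bits -> l1_idx = 2
  next 3 bits -> l2_idx = 1
  bottom 5 bits -> offset = 23

Answer: 2 1 23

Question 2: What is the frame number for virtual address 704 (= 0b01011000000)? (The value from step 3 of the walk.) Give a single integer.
vaddr = 704: l1_idx=2, l2_idx=6
L1[2] = 1; L2[1][6] = 21

Answer: 21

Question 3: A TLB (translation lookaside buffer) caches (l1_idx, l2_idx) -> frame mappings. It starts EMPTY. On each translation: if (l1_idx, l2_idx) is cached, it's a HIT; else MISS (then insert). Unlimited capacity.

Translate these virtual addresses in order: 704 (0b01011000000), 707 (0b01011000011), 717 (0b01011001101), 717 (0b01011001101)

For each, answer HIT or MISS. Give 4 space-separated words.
vaddr=704: (2,6) not in TLB -> MISS, insert
vaddr=707: (2,6) in TLB -> HIT
vaddr=717: (2,6) in TLB -> HIT
vaddr=717: (2,6) in TLB -> HIT

Answer: MISS HIT HIT HIT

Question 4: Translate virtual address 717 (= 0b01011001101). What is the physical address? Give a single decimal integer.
vaddr = 717 = 0b01011001101
Split: l1_idx=2, l2_idx=6, offset=13
L1[2] = 1
L2[1][6] = 21
paddr = 21 * 32 + 13 = 685

Answer: 685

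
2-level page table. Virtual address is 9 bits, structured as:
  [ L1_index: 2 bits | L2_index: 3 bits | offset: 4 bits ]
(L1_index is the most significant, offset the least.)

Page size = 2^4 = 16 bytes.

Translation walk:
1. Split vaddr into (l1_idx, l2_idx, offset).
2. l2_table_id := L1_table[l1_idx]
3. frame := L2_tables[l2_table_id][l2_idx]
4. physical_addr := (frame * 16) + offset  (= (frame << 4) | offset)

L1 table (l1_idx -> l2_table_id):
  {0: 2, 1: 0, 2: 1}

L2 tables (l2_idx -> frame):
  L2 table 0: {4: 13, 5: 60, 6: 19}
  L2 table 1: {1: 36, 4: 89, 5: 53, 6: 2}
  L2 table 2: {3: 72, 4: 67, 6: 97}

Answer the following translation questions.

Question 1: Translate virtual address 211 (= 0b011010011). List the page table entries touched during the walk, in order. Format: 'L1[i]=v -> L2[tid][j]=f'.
Answer: L1[1]=0 -> L2[0][5]=60

Derivation:
vaddr = 211 = 0b011010011
Split: l1_idx=1, l2_idx=5, offset=3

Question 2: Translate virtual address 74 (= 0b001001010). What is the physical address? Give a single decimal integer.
vaddr = 74 = 0b001001010
Split: l1_idx=0, l2_idx=4, offset=10
L1[0] = 2
L2[2][4] = 67
paddr = 67 * 16 + 10 = 1082

Answer: 1082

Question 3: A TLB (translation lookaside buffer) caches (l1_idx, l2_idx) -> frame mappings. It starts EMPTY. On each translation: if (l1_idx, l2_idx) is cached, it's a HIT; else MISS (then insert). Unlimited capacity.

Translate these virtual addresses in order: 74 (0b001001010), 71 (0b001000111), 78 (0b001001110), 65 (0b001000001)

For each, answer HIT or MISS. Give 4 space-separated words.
Answer: MISS HIT HIT HIT

Derivation:
vaddr=74: (0,4) not in TLB -> MISS, insert
vaddr=71: (0,4) in TLB -> HIT
vaddr=78: (0,4) in TLB -> HIT
vaddr=65: (0,4) in TLB -> HIT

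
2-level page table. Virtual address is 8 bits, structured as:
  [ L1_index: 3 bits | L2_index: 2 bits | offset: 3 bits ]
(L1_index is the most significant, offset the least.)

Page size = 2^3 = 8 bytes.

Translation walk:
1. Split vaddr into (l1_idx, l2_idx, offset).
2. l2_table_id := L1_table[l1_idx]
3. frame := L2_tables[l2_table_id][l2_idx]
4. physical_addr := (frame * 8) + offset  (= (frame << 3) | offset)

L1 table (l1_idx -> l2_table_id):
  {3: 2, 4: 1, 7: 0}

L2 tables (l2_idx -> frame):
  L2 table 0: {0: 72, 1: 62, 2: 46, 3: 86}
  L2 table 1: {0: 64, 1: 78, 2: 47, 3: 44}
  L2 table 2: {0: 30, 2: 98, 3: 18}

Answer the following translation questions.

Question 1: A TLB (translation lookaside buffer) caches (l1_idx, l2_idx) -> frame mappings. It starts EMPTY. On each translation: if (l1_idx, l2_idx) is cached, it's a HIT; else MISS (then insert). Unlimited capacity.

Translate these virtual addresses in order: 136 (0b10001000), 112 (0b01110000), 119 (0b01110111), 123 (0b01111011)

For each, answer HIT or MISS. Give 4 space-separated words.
Answer: MISS MISS HIT MISS

Derivation:
vaddr=136: (4,1) not in TLB -> MISS, insert
vaddr=112: (3,2) not in TLB -> MISS, insert
vaddr=119: (3,2) in TLB -> HIT
vaddr=123: (3,3) not in TLB -> MISS, insert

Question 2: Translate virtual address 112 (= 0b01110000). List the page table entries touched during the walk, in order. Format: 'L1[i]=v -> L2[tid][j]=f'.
vaddr = 112 = 0b01110000
Split: l1_idx=3, l2_idx=2, offset=0

Answer: L1[3]=2 -> L2[2][2]=98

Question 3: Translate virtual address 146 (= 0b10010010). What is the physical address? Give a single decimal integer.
vaddr = 146 = 0b10010010
Split: l1_idx=4, l2_idx=2, offset=2
L1[4] = 1
L2[1][2] = 47
paddr = 47 * 8 + 2 = 378

Answer: 378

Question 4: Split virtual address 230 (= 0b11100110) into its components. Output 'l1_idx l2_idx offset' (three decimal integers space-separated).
vaddr = 230 = 0b11100110
  top 3 bits -> l1_idx = 7
  next 2 bits -> l2_idx = 0
  bottom 3 bits -> offset = 6

Answer: 7 0 6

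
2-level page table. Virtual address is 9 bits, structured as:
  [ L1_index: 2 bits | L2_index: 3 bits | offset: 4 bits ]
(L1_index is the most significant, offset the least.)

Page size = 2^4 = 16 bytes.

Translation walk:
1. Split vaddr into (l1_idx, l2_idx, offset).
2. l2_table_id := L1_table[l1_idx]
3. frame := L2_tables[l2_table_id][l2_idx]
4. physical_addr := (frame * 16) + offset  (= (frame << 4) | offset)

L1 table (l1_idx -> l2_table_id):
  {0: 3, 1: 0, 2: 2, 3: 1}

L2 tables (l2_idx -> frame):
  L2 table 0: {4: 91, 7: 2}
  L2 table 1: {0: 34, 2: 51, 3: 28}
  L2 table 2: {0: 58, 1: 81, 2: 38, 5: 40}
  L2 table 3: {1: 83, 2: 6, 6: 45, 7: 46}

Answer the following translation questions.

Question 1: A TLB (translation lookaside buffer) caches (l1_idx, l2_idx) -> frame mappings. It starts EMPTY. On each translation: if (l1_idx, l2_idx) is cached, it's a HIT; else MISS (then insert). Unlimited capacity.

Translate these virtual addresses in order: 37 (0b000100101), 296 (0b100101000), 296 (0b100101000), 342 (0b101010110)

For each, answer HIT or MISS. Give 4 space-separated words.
vaddr=37: (0,2) not in TLB -> MISS, insert
vaddr=296: (2,2) not in TLB -> MISS, insert
vaddr=296: (2,2) in TLB -> HIT
vaddr=342: (2,5) not in TLB -> MISS, insert

Answer: MISS MISS HIT MISS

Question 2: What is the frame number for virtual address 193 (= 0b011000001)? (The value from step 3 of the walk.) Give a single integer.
vaddr = 193: l1_idx=1, l2_idx=4
L1[1] = 0; L2[0][4] = 91

Answer: 91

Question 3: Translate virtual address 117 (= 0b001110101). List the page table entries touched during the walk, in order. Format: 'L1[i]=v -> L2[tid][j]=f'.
Answer: L1[0]=3 -> L2[3][7]=46

Derivation:
vaddr = 117 = 0b001110101
Split: l1_idx=0, l2_idx=7, offset=5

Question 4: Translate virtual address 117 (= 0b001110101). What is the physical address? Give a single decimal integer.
vaddr = 117 = 0b001110101
Split: l1_idx=0, l2_idx=7, offset=5
L1[0] = 3
L2[3][7] = 46
paddr = 46 * 16 + 5 = 741

Answer: 741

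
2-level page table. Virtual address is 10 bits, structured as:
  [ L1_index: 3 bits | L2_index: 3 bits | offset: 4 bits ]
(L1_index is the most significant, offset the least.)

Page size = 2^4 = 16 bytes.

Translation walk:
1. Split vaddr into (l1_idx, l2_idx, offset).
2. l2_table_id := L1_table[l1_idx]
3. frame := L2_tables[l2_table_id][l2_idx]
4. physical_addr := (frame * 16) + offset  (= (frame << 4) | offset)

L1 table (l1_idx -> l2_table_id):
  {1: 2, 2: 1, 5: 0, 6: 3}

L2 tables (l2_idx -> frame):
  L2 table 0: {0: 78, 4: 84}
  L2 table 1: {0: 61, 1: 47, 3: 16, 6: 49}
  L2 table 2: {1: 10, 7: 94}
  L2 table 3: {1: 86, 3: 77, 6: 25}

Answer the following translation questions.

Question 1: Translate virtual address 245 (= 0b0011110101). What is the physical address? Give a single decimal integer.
Answer: 1509

Derivation:
vaddr = 245 = 0b0011110101
Split: l1_idx=1, l2_idx=7, offset=5
L1[1] = 2
L2[2][7] = 94
paddr = 94 * 16 + 5 = 1509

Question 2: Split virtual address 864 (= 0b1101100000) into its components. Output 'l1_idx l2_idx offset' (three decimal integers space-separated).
vaddr = 864 = 0b1101100000
  top 3 bits -> l1_idx = 6
  next 3 bits -> l2_idx = 6
  bottom 4 bits -> offset = 0

Answer: 6 6 0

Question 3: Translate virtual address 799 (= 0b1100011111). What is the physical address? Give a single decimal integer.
vaddr = 799 = 0b1100011111
Split: l1_idx=6, l2_idx=1, offset=15
L1[6] = 3
L2[3][1] = 86
paddr = 86 * 16 + 15 = 1391

Answer: 1391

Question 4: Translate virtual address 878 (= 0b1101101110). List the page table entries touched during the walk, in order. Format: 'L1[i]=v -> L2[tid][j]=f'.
Answer: L1[6]=3 -> L2[3][6]=25

Derivation:
vaddr = 878 = 0b1101101110
Split: l1_idx=6, l2_idx=6, offset=14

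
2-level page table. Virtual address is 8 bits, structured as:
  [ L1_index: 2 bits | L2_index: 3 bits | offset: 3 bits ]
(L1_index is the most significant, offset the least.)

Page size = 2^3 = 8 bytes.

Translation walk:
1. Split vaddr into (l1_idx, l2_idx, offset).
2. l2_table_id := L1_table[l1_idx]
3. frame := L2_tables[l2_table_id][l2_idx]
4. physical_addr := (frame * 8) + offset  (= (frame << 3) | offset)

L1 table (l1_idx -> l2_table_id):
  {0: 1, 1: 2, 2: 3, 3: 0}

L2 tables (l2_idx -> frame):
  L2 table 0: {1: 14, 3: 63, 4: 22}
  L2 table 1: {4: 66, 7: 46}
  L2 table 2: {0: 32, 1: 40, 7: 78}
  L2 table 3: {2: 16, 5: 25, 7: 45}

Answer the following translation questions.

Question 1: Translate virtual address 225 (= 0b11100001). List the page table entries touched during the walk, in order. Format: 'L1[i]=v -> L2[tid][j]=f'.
vaddr = 225 = 0b11100001
Split: l1_idx=3, l2_idx=4, offset=1

Answer: L1[3]=0 -> L2[0][4]=22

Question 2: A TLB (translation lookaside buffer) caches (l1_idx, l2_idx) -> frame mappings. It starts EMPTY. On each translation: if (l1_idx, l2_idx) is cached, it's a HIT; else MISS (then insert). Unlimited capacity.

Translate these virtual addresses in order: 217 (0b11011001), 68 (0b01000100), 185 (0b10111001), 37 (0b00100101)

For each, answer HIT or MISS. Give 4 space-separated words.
Answer: MISS MISS MISS MISS

Derivation:
vaddr=217: (3,3) not in TLB -> MISS, insert
vaddr=68: (1,0) not in TLB -> MISS, insert
vaddr=185: (2,7) not in TLB -> MISS, insert
vaddr=37: (0,4) not in TLB -> MISS, insert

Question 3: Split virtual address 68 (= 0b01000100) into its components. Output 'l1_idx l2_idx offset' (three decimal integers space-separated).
Answer: 1 0 4

Derivation:
vaddr = 68 = 0b01000100
  top 2 bits -> l1_idx = 1
  next 3 bits -> l2_idx = 0
  bottom 3 bits -> offset = 4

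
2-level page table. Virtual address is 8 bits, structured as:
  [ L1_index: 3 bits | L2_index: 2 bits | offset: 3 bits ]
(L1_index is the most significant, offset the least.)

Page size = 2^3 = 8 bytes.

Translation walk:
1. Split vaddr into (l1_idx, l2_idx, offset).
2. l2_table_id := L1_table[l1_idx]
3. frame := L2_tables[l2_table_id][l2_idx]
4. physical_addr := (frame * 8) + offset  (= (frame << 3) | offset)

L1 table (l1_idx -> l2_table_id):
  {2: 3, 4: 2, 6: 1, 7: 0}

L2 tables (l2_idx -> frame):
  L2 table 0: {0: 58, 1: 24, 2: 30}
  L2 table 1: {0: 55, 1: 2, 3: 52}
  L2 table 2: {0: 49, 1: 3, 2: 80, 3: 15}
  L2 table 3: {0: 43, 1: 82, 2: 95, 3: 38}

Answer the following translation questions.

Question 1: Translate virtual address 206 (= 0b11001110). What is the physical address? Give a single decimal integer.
Answer: 22

Derivation:
vaddr = 206 = 0b11001110
Split: l1_idx=6, l2_idx=1, offset=6
L1[6] = 1
L2[1][1] = 2
paddr = 2 * 8 + 6 = 22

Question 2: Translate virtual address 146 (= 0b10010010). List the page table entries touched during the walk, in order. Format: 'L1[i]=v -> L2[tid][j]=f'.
vaddr = 146 = 0b10010010
Split: l1_idx=4, l2_idx=2, offset=2

Answer: L1[4]=2 -> L2[2][2]=80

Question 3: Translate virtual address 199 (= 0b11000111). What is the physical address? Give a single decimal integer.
Answer: 447

Derivation:
vaddr = 199 = 0b11000111
Split: l1_idx=6, l2_idx=0, offset=7
L1[6] = 1
L2[1][0] = 55
paddr = 55 * 8 + 7 = 447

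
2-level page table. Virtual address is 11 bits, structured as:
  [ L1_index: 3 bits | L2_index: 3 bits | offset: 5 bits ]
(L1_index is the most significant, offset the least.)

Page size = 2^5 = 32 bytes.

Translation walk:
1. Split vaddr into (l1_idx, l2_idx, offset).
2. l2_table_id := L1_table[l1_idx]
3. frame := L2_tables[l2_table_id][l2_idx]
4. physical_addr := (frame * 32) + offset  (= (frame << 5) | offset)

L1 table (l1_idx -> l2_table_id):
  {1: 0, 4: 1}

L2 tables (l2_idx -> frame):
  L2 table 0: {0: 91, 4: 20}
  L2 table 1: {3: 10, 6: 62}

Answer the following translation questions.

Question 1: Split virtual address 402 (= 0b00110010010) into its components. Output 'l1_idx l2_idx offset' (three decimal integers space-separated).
Answer: 1 4 18

Derivation:
vaddr = 402 = 0b00110010010
  top 3 bits -> l1_idx = 1
  next 3 bits -> l2_idx = 4
  bottom 5 bits -> offset = 18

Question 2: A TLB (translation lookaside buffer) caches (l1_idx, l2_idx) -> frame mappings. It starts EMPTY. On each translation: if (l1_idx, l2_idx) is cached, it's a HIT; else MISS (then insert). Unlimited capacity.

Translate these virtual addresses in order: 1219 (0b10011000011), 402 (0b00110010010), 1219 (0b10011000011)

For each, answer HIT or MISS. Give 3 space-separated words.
vaddr=1219: (4,6) not in TLB -> MISS, insert
vaddr=402: (1,4) not in TLB -> MISS, insert
vaddr=1219: (4,6) in TLB -> HIT

Answer: MISS MISS HIT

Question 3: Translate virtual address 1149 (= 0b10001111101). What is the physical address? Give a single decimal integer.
vaddr = 1149 = 0b10001111101
Split: l1_idx=4, l2_idx=3, offset=29
L1[4] = 1
L2[1][3] = 10
paddr = 10 * 32 + 29 = 349

Answer: 349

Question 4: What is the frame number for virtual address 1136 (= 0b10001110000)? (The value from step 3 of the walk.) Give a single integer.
Answer: 10

Derivation:
vaddr = 1136: l1_idx=4, l2_idx=3
L1[4] = 1; L2[1][3] = 10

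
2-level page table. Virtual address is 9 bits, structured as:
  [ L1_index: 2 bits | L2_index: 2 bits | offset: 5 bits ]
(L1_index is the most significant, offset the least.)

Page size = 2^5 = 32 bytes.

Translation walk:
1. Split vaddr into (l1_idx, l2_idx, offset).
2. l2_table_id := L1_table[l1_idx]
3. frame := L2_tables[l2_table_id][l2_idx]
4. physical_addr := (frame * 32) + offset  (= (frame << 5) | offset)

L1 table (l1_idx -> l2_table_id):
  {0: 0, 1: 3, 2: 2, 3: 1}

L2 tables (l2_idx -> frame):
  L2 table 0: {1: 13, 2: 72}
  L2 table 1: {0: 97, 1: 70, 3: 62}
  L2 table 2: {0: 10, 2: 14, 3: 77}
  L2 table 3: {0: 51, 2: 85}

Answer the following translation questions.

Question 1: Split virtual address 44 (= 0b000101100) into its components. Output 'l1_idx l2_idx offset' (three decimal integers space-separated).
Answer: 0 1 12

Derivation:
vaddr = 44 = 0b000101100
  top 2 bits -> l1_idx = 0
  next 2 bits -> l2_idx = 1
  bottom 5 bits -> offset = 12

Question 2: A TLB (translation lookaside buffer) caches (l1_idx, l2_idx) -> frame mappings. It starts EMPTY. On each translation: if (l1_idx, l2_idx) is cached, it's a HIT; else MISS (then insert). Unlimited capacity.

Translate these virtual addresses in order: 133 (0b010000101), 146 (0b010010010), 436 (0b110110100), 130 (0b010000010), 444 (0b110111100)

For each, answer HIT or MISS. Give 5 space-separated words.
Answer: MISS HIT MISS HIT HIT

Derivation:
vaddr=133: (1,0) not in TLB -> MISS, insert
vaddr=146: (1,0) in TLB -> HIT
vaddr=436: (3,1) not in TLB -> MISS, insert
vaddr=130: (1,0) in TLB -> HIT
vaddr=444: (3,1) in TLB -> HIT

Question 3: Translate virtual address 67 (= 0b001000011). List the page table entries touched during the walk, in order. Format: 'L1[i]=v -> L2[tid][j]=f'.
vaddr = 67 = 0b001000011
Split: l1_idx=0, l2_idx=2, offset=3

Answer: L1[0]=0 -> L2[0][2]=72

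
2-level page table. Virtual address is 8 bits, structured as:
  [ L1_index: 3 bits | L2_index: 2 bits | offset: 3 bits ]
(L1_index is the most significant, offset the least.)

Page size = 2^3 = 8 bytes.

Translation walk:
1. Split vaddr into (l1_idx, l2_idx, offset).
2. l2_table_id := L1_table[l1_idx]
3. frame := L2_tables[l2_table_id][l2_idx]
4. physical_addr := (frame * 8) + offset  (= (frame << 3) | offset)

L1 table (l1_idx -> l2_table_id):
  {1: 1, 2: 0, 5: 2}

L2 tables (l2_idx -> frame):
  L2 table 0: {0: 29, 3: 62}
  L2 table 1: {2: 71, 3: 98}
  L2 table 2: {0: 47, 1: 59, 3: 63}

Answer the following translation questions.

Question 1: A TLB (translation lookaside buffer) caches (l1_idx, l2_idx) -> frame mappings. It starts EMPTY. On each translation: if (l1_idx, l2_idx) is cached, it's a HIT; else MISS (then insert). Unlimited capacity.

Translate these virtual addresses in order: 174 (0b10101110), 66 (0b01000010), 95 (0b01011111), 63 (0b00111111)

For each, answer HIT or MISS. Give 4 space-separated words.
Answer: MISS MISS MISS MISS

Derivation:
vaddr=174: (5,1) not in TLB -> MISS, insert
vaddr=66: (2,0) not in TLB -> MISS, insert
vaddr=95: (2,3) not in TLB -> MISS, insert
vaddr=63: (1,3) not in TLB -> MISS, insert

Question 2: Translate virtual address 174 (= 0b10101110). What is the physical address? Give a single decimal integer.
Answer: 478

Derivation:
vaddr = 174 = 0b10101110
Split: l1_idx=5, l2_idx=1, offset=6
L1[5] = 2
L2[2][1] = 59
paddr = 59 * 8 + 6 = 478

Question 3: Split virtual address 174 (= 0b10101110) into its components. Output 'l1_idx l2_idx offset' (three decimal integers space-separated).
Answer: 5 1 6

Derivation:
vaddr = 174 = 0b10101110
  top 3 bits -> l1_idx = 5
  next 2 bits -> l2_idx = 1
  bottom 3 bits -> offset = 6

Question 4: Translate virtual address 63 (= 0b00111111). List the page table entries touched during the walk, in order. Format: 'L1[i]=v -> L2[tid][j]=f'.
Answer: L1[1]=1 -> L2[1][3]=98

Derivation:
vaddr = 63 = 0b00111111
Split: l1_idx=1, l2_idx=3, offset=7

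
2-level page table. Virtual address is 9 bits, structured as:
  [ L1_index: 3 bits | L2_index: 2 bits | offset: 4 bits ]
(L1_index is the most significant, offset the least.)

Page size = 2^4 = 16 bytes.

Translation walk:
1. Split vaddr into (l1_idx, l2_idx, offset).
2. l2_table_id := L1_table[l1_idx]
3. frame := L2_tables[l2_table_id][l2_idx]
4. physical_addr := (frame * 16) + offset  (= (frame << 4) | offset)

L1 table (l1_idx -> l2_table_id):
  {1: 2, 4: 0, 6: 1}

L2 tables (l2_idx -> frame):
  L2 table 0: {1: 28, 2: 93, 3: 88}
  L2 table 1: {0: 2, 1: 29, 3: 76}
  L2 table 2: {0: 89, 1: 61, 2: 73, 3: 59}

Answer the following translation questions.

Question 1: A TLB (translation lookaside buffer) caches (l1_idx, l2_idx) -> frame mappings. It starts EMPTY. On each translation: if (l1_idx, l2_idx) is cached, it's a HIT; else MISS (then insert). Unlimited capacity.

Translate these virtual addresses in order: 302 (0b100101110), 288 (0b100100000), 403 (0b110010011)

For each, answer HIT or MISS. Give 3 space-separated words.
Answer: MISS HIT MISS

Derivation:
vaddr=302: (4,2) not in TLB -> MISS, insert
vaddr=288: (4,2) in TLB -> HIT
vaddr=403: (6,1) not in TLB -> MISS, insert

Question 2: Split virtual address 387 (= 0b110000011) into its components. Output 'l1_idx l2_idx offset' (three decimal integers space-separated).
Answer: 6 0 3

Derivation:
vaddr = 387 = 0b110000011
  top 3 bits -> l1_idx = 6
  next 2 bits -> l2_idx = 0
  bottom 4 bits -> offset = 3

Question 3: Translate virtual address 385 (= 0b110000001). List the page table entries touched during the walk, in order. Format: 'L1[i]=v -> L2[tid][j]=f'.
vaddr = 385 = 0b110000001
Split: l1_idx=6, l2_idx=0, offset=1

Answer: L1[6]=1 -> L2[1][0]=2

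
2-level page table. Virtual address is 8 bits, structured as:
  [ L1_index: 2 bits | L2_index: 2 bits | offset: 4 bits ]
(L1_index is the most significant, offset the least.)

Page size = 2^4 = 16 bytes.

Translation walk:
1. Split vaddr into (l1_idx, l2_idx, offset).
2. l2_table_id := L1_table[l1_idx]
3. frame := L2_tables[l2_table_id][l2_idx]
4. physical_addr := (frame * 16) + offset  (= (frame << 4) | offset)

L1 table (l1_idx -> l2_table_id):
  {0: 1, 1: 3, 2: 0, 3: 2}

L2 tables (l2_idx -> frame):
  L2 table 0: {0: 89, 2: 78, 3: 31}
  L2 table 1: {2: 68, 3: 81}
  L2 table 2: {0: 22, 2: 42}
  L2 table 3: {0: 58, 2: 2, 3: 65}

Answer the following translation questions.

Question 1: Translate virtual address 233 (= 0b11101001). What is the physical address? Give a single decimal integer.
vaddr = 233 = 0b11101001
Split: l1_idx=3, l2_idx=2, offset=9
L1[3] = 2
L2[2][2] = 42
paddr = 42 * 16 + 9 = 681

Answer: 681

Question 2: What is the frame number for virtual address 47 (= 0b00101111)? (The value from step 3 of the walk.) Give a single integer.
Answer: 68

Derivation:
vaddr = 47: l1_idx=0, l2_idx=2
L1[0] = 1; L2[1][2] = 68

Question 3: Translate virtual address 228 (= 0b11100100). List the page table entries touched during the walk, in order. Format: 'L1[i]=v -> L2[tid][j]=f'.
vaddr = 228 = 0b11100100
Split: l1_idx=3, l2_idx=2, offset=4

Answer: L1[3]=2 -> L2[2][2]=42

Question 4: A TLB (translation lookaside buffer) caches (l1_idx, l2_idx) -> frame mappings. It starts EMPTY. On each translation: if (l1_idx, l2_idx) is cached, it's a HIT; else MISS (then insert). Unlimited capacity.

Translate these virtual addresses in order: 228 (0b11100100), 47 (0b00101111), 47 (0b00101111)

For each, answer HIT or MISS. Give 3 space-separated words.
vaddr=228: (3,2) not in TLB -> MISS, insert
vaddr=47: (0,2) not in TLB -> MISS, insert
vaddr=47: (0,2) in TLB -> HIT

Answer: MISS MISS HIT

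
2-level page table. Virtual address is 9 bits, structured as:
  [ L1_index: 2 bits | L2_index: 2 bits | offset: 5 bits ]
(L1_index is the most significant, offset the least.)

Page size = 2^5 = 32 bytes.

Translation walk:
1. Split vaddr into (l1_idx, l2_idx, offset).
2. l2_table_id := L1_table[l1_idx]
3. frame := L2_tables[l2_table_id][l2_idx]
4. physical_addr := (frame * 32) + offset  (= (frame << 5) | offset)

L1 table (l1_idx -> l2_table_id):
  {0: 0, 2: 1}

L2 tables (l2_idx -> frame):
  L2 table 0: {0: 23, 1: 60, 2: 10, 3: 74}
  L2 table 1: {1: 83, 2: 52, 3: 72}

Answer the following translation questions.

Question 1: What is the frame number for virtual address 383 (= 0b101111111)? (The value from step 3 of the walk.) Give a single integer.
Answer: 72

Derivation:
vaddr = 383: l1_idx=2, l2_idx=3
L1[2] = 1; L2[1][3] = 72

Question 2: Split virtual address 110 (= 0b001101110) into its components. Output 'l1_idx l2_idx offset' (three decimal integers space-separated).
vaddr = 110 = 0b001101110
  top 2 bits -> l1_idx = 0
  next 2 bits -> l2_idx = 3
  bottom 5 bits -> offset = 14

Answer: 0 3 14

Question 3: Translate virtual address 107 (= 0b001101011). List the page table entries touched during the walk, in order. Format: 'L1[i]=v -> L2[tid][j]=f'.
vaddr = 107 = 0b001101011
Split: l1_idx=0, l2_idx=3, offset=11

Answer: L1[0]=0 -> L2[0][3]=74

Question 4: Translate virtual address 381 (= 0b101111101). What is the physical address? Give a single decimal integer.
vaddr = 381 = 0b101111101
Split: l1_idx=2, l2_idx=3, offset=29
L1[2] = 1
L2[1][3] = 72
paddr = 72 * 32 + 29 = 2333

Answer: 2333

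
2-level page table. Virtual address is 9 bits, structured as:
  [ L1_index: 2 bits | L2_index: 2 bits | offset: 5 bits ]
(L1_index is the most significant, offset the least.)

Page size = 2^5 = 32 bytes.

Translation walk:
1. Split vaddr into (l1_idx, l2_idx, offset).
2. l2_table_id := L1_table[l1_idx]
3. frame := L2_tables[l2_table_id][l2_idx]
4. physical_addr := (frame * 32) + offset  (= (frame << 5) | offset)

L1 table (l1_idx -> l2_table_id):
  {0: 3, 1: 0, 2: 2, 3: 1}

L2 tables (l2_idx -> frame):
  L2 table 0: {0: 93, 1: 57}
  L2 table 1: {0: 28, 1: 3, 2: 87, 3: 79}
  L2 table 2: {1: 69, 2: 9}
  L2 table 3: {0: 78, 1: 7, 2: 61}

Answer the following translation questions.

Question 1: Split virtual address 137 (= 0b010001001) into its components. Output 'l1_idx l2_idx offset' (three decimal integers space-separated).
Answer: 1 0 9

Derivation:
vaddr = 137 = 0b010001001
  top 2 bits -> l1_idx = 1
  next 2 bits -> l2_idx = 0
  bottom 5 bits -> offset = 9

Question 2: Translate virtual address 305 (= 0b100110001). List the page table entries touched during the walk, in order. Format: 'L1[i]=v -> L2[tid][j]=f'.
Answer: L1[2]=2 -> L2[2][1]=69

Derivation:
vaddr = 305 = 0b100110001
Split: l1_idx=2, l2_idx=1, offset=17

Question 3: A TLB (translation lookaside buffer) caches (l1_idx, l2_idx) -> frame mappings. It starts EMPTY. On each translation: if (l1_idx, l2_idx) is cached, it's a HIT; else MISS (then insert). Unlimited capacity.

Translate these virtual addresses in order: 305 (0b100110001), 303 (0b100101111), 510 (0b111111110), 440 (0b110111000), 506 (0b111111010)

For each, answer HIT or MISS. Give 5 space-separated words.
Answer: MISS HIT MISS MISS HIT

Derivation:
vaddr=305: (2,1) not in TLB -> MISS, insert
vaddr=303: (2,1) in TLB -> HIT
vaddr=510: (3,3) not in TLB -> MISS, insert
vaddr=440: (3,1) not in TLB -> MISS, insert
vaddr=506: (3,3) in TLB -> HIT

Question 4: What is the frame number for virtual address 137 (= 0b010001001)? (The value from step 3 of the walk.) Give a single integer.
vaddr = 137: l1_idx=1, l2_idx=0
L1[1] = 0; L2[0][0] = 93

Answer: 93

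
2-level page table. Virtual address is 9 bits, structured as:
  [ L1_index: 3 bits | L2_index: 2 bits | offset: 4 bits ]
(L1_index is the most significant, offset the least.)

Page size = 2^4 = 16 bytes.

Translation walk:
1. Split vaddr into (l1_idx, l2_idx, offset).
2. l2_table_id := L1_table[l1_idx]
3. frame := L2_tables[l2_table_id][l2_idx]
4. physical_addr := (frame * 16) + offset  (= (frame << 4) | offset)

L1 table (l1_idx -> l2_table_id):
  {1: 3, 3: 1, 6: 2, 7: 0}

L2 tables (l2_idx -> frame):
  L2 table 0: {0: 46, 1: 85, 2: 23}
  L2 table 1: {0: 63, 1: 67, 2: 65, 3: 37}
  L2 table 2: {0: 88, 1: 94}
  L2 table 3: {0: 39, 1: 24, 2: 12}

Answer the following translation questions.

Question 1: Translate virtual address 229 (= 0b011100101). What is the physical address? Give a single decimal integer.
Answer: 1045

Derivation:
vaddr = 229 = 0b011100101
Split: l1_idx=3, l2_idx=2, offset=5
L1[3] = 1
L2[1][2] = 65
paddr = 65 * 16 + 5 = 1045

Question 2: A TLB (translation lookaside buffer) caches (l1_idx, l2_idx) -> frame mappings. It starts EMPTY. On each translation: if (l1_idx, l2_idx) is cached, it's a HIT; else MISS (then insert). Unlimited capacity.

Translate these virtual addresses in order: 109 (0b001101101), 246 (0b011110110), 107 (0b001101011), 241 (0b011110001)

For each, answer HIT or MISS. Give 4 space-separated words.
Answer: MISS MISS HIT HIT

Derivation:
vaddr=109: (1,2) not in TLB -> MISS, insert
vaddr=246: (3,3) not in TLB -> MISS, insert
vaddr=107: (1,2) in TLB -> HIT
vaddr=241: (3,3) in TLB -> HIT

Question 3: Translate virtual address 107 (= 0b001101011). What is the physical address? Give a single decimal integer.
vaddr = 107 = 0b001101011
Split: l1_idx=1, l2_idx=2, offset=11
L1[1] = 3
L2[3][2] = 12
paddr = 12 * 16 + 11 = 203

Answer: 203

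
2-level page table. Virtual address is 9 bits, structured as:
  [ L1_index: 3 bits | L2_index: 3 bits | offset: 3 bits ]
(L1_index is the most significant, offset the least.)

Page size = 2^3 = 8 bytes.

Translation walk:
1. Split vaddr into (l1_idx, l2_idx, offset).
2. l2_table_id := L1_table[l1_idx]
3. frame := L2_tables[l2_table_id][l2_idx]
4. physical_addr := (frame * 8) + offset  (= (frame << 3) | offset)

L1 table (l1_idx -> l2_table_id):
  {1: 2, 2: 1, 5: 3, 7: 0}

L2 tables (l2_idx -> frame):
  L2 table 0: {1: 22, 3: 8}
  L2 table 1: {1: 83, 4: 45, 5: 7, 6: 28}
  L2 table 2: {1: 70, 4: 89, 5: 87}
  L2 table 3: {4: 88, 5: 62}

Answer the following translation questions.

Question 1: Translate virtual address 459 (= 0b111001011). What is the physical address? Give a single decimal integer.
Answer: 179

Derivation:
vaddr = 459 = 0b111001011
Split: l1_idx=7, l2_idx=1, offset=3
L1[7] = 0
L2[0][1] = 22
paddr = 22 * 8 + 3 = 179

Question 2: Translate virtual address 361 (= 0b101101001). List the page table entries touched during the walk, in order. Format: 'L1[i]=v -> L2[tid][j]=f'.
vaddr = 361 = 0b101101001
Split: l1_idx=5, l2_idx=5, offset=1

Answer: L1[5]=3 -> L2[3][5]=62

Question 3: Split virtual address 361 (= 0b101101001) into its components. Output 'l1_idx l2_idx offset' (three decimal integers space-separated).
Answer: 5 5 1

Derivation:
vaddr = 361 = 0b101101001
  top 3 bits -> l1_idx = 5
  next 3 bits -> l2_idx = 5
  bottom 3 bits -> offset = 1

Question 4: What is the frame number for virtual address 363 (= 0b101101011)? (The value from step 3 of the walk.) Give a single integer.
vaddr = 363: l1_idx=5, l2_idx=5
L1[5] = 3; L2[3][5] = 62

Answer: 62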